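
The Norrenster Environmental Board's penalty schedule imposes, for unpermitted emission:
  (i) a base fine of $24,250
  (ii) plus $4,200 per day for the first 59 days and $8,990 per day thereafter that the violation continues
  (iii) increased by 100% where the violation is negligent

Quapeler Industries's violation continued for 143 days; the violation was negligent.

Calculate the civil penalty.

First 59 days: 59 × $4,200 = $247,800
Remaining days: (143 − 59) × $8,990 = $755,160
Per-day component: $247,800 + $755,160 = $1,002,960
Base plus per-day: $24,250 + $1,002,960 = $1,027,210
Enhancement: 100% of $1,027,210 = $1,027,210
Enhanced fine: $1,027,210 + $1,027,210 = $2,054,420

$2,054,420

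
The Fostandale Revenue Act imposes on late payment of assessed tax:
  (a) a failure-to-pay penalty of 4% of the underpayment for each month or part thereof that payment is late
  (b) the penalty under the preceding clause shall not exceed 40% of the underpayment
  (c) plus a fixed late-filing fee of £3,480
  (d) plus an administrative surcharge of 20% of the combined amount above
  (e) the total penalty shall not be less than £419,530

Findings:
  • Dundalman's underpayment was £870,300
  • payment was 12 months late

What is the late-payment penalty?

Accrued rate: 4% × 12 = 48%, capped at 40% → 40%
Failure-to-pay penalty: 40% of £870,300 = £348,120
Penalty before surcharge: £348,120 + £3,480 = £351,600
Administrative surcharge: 20% of £351,600 = £70,320
Total penalty: £351,600 + £70,320 = £421,920
Minimum £419,530: £421,920 meets the minimum, no increase.

£421,920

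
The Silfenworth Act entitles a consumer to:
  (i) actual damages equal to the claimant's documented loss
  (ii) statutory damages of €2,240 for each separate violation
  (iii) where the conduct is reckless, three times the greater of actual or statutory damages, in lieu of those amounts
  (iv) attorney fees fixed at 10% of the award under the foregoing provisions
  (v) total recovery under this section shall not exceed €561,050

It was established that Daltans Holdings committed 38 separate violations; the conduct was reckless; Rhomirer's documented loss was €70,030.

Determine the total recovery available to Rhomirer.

Statutory damages: 38 × €2,240 = €85,120
Greater of actual damages (€70,030) or statutory damages (€85,120): €85,120
Trebled: 3 × €85,120 = €255,360
Attorney fees: 10% of €255,360 = €25,536
Total before cap: €255,360 + €25,536 = €280,896
Cap at €561,050: €280,896 is within the cap, no reduction.

€280,896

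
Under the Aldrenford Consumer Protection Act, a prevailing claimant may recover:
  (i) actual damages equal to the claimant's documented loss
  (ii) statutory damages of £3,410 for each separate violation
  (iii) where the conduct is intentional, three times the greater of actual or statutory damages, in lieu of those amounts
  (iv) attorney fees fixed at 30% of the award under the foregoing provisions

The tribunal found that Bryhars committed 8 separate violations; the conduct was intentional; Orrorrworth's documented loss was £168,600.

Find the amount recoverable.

Statutory damages: 8 × £3,410 = £27,280
Greater of actual damages (£168,600) or statutory damages (£27,280): £168,600
Trebled: 3 × £168,600 = £505,800
Attorney fees: 30% of £505,800 = £151,740
Total recovery: £505,800 + £151,740 = £657,540

£657,540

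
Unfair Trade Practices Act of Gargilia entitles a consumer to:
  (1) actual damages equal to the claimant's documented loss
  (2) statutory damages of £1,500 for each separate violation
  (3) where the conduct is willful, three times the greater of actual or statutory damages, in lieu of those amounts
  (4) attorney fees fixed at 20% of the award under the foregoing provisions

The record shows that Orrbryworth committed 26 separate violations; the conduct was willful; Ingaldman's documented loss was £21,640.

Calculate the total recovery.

Statutory damages: 26 × £1,500 = £39,000
Greater of actual damages (£21,640) or statutory damages (£39,000): £39,000
Trebled: 3 × £39,000 = £117,000
Attorney fees: 20% of £117,000 = £23,400
Total recovery: £117,000 + £23,400 = £140,400

£140,400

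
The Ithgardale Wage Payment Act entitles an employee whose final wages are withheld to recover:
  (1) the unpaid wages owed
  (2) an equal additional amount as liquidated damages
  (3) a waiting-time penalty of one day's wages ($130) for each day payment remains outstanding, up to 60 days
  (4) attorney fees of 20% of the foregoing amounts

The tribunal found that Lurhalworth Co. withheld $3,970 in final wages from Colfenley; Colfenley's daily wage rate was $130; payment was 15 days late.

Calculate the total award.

$11,868

Liquidated damages (equal amount): $3,970
Penalty days: min(15, 60) = 15
Waiting-time penalty: 15 × $130 = $1,950
Subtotal: $3,970 + $3,970 + $1,950 = $9,890
Attorney fees: 20% of $9,890 = $1,978
Total award: $9,890 + $1,978 = $11,868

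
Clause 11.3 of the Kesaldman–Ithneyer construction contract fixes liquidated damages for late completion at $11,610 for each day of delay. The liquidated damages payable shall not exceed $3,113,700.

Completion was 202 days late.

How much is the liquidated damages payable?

$2,345,220

Per-day damages: 202 × $11,610 = $2,345,220
Cap at $3,113,700: $2,345,220 is within the cap, no reduction.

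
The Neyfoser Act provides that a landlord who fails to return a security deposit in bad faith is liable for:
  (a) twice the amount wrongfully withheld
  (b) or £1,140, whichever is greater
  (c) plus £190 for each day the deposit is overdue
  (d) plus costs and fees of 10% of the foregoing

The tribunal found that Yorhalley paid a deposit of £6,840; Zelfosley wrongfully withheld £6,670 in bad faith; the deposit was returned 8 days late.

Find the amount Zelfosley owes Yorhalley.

£16,346

Doubled: 2 × £6,670 = £13,340
Minimum £1,140: £13,340 meets the minimum, no increase.
Late-return penalty: 8 × £190 = £1,520
Damages plus late penalty: £13,340 + £1,520 = £14,860
Costs and fees: 10% of £14,860 = £1,486
Total recovery: £14,860 + £1,486 = £16,346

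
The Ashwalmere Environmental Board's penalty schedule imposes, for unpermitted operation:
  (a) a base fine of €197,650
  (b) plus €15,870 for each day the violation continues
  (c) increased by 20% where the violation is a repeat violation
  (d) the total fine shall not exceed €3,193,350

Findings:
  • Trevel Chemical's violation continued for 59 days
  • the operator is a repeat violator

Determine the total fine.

Per-day component: 59 × €15,870 = €936,330
Base plus per-day: €197,650 + €936,330 = €1,133,980
Enhancement: 20% of €1,133,980 = €226,796
Enhanced fine: €1,133,980 + €226,796 = €1,360,776
Cap at €3,193,350: €1,360,776 is within the cap, no reduction.

Civil penalty: €1,360,776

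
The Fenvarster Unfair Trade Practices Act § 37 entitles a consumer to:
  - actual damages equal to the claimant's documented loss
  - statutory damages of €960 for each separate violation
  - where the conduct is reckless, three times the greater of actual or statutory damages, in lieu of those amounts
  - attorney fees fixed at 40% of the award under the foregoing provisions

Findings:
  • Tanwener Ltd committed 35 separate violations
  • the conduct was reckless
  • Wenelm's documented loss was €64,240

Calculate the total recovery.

€269,808

Statutory damages: 35 × €960 = €33,600
Greater of actual damages (€64,240) or statutory damages (€33,600): €64,240
Trebled: 3 × €64,240 = €192,720
Attorney fees: 40% of €192,720 = €77,088
Total recovery: €192,720 + €77,088 = €269,808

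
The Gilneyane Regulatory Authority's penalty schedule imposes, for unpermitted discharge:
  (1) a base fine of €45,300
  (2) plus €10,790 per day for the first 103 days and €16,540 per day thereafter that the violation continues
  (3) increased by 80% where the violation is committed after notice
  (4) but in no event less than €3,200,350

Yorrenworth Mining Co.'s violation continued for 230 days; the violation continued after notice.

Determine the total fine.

€5,863,050

First 103 days: 103 × €10,790 = €1,111,370
Remaining days: (230 − 103) × €16,540 = €2,100,580
Per-day component: €1,111,370 + €2,100,580 = €3,211,950
Base plus per-day: €45,300 + €3,211,950 = €3,257,250
Enhancement: 80% of €3,257,250 = €2,605,800
Enhanced fine: €3,257,250 + €2,605,800 = €5,863,050
Minimum €3,200,350: €5,863,050 meets the minimum, no increase.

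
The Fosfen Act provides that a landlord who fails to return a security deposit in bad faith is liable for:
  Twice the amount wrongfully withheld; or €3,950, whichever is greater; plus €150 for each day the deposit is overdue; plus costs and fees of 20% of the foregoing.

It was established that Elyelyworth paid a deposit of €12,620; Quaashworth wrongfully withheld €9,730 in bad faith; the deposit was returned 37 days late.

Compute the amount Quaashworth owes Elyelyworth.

€30,012

Doubled: 2 × €9,730 = €19,460
Minimum €3,950: €19,460 meets the minimum, no increase.
Late-return penalty: 37 × €150 = €5,550
Damages plus late penalty: €19,460 + €5,550 = €25,010
Costs and fees: 20% of €25,010 = €5,002
Total recovery: €25,010 + €5,002 = €30,012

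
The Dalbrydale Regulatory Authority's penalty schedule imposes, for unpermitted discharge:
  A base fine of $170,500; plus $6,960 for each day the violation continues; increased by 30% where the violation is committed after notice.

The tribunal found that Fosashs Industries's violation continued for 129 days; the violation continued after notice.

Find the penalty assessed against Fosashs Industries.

Per-day component: 129 × $6,960 = $897,840
Base plus per-day: $170,500 + $897,840 = $1,068,340
Enhancement: 30% of $1,068,340 = $320,502
Enhanced fine: $1,068,340 + $320,502 = $1,388,842

$1,388,842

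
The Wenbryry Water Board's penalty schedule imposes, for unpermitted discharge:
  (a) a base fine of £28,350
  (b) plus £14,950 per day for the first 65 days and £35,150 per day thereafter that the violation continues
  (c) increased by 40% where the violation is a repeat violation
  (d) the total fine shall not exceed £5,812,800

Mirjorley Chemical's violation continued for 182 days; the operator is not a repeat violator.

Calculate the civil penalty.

£5,112,650

First 65 days: 65 × £14,950 = £971,750
Remaining days: (182 − 65) × £35,150 = £4,112,550
Per-day component: £971,750 + £4,112,550 = £5,084,300
Base plus per-day: £28,350 + £5,084,300 = £5,112,650
The operator is not a repeat violator: no 40% increase.
Cap at £5,812,800: £5,112,650 is within the cap, no reduction.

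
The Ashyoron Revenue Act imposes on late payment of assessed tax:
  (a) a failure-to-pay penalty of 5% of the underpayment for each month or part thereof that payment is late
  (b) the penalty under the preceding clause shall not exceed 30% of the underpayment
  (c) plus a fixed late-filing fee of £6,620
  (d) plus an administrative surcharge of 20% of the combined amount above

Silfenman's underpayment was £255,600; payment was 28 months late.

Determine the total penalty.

£99,960

Accrued rate: 5% × 28 = 140%, capped at 30% → 30%
Failure-to-pay penalty: 30% of £255,600 = £76,680
Penalty before surcharge: £76,680 + £6,620 = £83,300
Administrative surcharge: 20% of £83,300 = £16,660
Total penalty: £83,300 + £16,660 = £99,960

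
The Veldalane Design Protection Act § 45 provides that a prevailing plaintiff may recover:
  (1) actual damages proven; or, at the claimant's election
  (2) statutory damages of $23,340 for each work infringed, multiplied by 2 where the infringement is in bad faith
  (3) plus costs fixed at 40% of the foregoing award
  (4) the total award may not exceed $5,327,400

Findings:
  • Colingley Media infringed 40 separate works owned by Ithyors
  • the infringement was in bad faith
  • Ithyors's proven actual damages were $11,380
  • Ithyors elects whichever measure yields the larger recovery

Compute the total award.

$2,614,080

Statutory damages: 40 × $23,340 = $933,600
Doubled: 2 × $933,600 = $1,867,200
Greater of actual damages ($11,380) or enhanced statutory damages ($1,867,200): $1,867,200
Costs: 40% of $1,867,200 = $746,880
Award plus costs: $1,867,200 + $746,880 = $2,614,080
Cap at $5,327,400: $2,614,080 is within the cap, no reduction.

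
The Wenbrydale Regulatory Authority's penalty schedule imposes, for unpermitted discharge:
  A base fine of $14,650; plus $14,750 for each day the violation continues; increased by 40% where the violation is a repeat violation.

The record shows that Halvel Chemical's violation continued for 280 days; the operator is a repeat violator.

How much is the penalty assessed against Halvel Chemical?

Per-day component: 280 × $14,750 = $4,130,000
Base plus per-day: $14,650 + $4,130,000 = $4,144,650
Enhancement: 40% of $4,144,650 = $1,657,860
Enhanced fine: $4,144,650 + $1,657,860 = $5,802,510

$5,802,510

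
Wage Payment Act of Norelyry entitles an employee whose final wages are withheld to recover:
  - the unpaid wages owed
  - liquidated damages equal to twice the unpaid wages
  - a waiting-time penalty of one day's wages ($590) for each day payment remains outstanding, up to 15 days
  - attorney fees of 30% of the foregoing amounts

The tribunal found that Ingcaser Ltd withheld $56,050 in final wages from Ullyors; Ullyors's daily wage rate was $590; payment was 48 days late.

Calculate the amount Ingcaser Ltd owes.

Doubled: 2 × $56,050 = $112,100
Penalty days: min(48, 15) = 15
Waiting-time penalty: 15 × $590 = $8,850
Subtotal: $56,050 + $112,100 + $8,850 = $177,000
Attorney fees: 30% of $177,000 = $53,100
Total award: $177,000 + $53,100 = $230,100

$230,100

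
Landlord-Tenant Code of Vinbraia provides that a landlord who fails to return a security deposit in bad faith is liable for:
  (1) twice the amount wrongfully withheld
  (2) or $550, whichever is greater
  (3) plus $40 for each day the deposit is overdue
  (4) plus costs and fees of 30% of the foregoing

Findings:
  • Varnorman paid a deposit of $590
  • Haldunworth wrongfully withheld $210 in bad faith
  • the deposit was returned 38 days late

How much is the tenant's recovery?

Doubled: 2 × $210 = $420
Minimum $550: $420 is below the minimum → $550
Late-return penalty: 38 × $40 = $1,520
Damages plus late penalty: $550 + $1,520 = $2,070
Costs and fees: 30% of $2,070 = $621
Total recovery: $2,070 + $621 = $2,691

Recovery: $2,691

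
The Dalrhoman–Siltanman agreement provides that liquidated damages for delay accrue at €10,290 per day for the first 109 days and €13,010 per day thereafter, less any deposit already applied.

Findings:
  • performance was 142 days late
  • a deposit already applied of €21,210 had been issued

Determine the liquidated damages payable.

First 109 days: 109 × €10,290 = €1,121,610
Remaining days: (142 − 109) × €13,010 = €429,330
Accrued per-day damages: €1,121,610 + €429,330 = €1,550,940
Less deposit already applied: €1,550,940 − €21,210 = €1,529,730

€1,529,730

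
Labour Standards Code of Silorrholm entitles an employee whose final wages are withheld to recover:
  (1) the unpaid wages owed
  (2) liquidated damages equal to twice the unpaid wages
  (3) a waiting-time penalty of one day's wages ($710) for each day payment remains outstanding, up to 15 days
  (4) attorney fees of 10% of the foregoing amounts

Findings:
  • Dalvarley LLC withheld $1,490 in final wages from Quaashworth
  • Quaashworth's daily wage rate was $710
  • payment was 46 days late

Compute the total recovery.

$16,632

Doubled: 2 × $1,490 = $2,980
Penalty days: min(46, 15) = 15
Waiting-time penalty: 15 × $710 = $10,650
Subtotal: $1,490 + $2,980 + $10,650 = $15,120
Attorney fees: 10% of $15,120 = $1,512
Total award: $15,120 + $1,512 = $16,632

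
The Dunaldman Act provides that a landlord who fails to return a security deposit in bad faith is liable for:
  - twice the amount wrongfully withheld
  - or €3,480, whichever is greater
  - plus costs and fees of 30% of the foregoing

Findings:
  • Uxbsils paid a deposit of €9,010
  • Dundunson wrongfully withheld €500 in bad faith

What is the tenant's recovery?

Doubled: 2 × €500 = €1,000
Minimum €3,480: €1,000 is below the minimum → €3,480
Costs and fees: 30% of €3,480 = €1,044
Total recovery: €3,480 + €1,044 = €4,524

€4,524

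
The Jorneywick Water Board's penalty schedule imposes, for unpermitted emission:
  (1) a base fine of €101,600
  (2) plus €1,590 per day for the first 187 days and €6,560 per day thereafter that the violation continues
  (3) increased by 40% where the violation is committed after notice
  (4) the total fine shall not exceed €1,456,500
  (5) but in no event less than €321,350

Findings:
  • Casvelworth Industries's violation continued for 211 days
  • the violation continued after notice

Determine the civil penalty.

€778,918

First 187 days: 187 × €1,590 = €297,330
Remaining days: (211 − 187) × €6,560 = €157,440
Per-day component: €297,330 + €157,440 = €454,770
Base plus per-day: €101,600 + €454,770 = €556,370
Enhancement: 40% of €556,370 = €222,548
Enhanced fine: €556,370 + €222,548 = €778,918
Cap at €1,456,500: €778,918 is within the cap, no reduction.
Minimum €321,350: €778,918 meets the minimum, no increase.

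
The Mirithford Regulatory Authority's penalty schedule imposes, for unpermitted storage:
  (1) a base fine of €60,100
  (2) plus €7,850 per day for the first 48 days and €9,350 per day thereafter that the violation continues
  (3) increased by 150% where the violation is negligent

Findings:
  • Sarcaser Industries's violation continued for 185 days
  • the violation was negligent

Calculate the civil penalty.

Civil penalty: €4,294,625

First 48 days: 48 × €7,850 = €376,800
Remaining days: (185 − 48) × €9,350 = €1,280,950
Per-day component: €376,800 + €1,280,950 = €1,657,750
Base plus per-day: €60,100 + €1,657,750 = €1,717,850
Enhancement: 150% of €1,717,850 = €2,576,775
Enhanced fine: €1,717,850 + €2,576,775 = €4,294,625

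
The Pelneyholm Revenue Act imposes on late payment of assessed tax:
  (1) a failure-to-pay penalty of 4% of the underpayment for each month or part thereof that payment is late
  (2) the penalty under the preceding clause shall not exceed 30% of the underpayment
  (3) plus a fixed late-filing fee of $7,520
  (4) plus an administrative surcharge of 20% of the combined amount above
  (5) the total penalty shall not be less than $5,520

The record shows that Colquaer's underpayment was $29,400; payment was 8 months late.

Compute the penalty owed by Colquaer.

Accrued rate: 4% × 8 = 32%, capped at 30% → 30%
Failure-to-pay penalty: 30% of $29,400 = $8,820
Penalty before surcharge: $8,820 + $7,520 = $16,340
Administrative surcharge: 20% of $16,340 = $3,268
Total penalty: $16,340 + $3,268 = $19,608
Minimum $5,520: $19,608 meets the minimum, no increase.

$19,608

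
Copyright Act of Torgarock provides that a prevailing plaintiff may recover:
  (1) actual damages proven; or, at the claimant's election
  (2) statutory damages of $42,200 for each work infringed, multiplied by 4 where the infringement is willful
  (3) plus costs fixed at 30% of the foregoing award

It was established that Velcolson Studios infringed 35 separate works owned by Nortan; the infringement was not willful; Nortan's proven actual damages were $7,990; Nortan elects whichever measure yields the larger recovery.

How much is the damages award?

Statutory damages: 35 × $42,200 = $1,477,000
Infringement not willful: no ×4 enhancement.
Greater of actual damages ($7,990) or statutory damages ($1,477,000): $1,477,000
Costs: 30% of $1,477,000 = $443,100
Award plus costs: $1,477,000 + $443,100 = $1,920,100

$1,920,100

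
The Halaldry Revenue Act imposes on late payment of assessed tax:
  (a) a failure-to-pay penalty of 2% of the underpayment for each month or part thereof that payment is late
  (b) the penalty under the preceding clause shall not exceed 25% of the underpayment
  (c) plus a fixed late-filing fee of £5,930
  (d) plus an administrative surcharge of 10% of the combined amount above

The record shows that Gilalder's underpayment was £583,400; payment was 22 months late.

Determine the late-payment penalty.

£166,958

Accrued rate: 2% × 22 = 44%, capped at 25% → 25%
Failure-to-pay penalty: 25% of £583,400 = £145,850
Penalty before surcharge: £145,850 + £5,930 = £151,780
Administrative surcharge: 10% of £151,780 = £15,178
Total penalty: £151,780 + £15,178 = £166,958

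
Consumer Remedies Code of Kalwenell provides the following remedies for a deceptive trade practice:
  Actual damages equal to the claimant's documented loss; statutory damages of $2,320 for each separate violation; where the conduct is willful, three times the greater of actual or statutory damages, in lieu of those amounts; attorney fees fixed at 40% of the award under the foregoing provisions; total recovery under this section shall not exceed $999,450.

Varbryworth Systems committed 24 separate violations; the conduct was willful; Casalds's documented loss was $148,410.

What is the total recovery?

Statutory damages: 24 × $2,320 = $55,680
Greater of actual damages ($148,410) or statutory damages ($55,680): $148,410
Trebled: 3 × $148,410 = $445,230
Attorney fees: 40% of $445,230 = $178,092
Total before cap: $445,230 + $178,092 = $623,322
Cap at $999,450: $623,322 is within the cap, no reduction.

$623,322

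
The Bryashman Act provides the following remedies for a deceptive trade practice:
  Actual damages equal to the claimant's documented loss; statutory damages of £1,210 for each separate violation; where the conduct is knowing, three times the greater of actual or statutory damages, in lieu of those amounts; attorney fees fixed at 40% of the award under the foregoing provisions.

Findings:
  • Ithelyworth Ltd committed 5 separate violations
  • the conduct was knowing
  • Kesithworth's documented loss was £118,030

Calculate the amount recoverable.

Statutory damages: 5 × £1,210 = £6,050
Greater of actual damages (£118,030) or statutory damages (£6,050): £118,030
Trebled: 3 × £118,030 = £354,090
Attorney fees: 40% of £354,090 = £141,636
Total recovery: £354,090 + £141,636 = £495,726

£495,726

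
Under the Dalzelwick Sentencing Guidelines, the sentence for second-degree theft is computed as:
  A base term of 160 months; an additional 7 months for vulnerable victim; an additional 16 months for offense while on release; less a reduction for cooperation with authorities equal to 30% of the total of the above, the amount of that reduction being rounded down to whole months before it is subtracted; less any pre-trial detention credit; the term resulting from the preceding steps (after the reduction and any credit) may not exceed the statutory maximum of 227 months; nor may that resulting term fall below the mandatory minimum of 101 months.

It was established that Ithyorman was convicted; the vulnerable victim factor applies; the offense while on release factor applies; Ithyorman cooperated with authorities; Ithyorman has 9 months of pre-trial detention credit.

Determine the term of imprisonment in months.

120 months

Vulnerable victim enhancement: +7 months
Offense while on release enhancement: +16 months
Adjusted term: 160 months + 7 months + 16 months = 183 months
Cooperation with authorities reduction: 30% of 183 months = 54 months (rounded down)
After reduction: 183 − 54 = 129 months
Less pre-trial detention credit: 129 months − 9 months = 120 months
Cap at 227 months: 120 months is within the cap, no reduction.
Minimum 101 months: 120 months meets the minimum, no increase.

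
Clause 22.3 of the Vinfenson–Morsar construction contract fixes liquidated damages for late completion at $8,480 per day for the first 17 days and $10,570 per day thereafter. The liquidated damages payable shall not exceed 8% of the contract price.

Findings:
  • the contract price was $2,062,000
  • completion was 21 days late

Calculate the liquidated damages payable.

First 17 days: 17 × $8,480 = $144,160
Remaining days: (21 − 17) × $10,570 = $42,280
Accrued per-day damages: $144,160 + $42,280 = $186,440
Cap: 8% of $2,062,000 = $164,960
Cap at $164,960: $186,440 exceeds the cap → $164,960

$164,960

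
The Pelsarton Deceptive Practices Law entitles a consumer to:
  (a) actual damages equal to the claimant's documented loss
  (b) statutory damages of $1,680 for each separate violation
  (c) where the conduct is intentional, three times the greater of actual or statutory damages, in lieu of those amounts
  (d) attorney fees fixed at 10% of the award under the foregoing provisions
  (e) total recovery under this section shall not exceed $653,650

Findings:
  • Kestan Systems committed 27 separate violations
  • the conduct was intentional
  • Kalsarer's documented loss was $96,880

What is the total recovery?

Total recovery: $319,704

Statutory damages: 27 × $1,680 = $45,360
Greater of actual damages ($96,880) or statutory damages ($45,360): $96,880
Trebled: 3 × $96,880 = $290,640
Attorney fees: 10% of $290,640 = $29,064
Total before cap: $290,640 + $29,064 = $319,704
Cap at $653,650: $319,704 is within the cap, no reduction.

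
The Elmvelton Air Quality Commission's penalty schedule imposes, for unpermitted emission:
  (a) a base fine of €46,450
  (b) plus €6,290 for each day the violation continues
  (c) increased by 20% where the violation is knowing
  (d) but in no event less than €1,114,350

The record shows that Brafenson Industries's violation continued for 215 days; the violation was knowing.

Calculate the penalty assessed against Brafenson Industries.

Per-day component: 215 × €6,290 = €1,352,350
Base plus per-day: €46,450 + €1,352,350 = €1,398,800
Enhancement: 20% of €1,398,800 = €279,760
Enhanced fine: €1,398,800 + €279,760 = €1,678,560
Minimum €1,114,350: €1,678,560 meets the minimum, no increase.

€1,678,560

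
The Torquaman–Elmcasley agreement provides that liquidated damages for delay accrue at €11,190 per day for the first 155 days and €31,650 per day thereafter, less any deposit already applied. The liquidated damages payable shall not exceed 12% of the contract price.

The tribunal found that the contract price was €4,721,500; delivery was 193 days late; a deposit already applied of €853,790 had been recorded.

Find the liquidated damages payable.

First 155 days: 155 × €11,190 = €1,734,450
Remaining days: (193 − 155) × €31,650 = €1,202,700
Accrued per-day damages: €1,734,450 + €1,202,700 = €2,937,150
Less deposit already applied: €2,937,150 − €853,790 = €2,083,360
Cap: 12% of €4,721,500 = €566,580
Cap at €566,580: €2,083,360 exceeds the cap → €566,580

€566,580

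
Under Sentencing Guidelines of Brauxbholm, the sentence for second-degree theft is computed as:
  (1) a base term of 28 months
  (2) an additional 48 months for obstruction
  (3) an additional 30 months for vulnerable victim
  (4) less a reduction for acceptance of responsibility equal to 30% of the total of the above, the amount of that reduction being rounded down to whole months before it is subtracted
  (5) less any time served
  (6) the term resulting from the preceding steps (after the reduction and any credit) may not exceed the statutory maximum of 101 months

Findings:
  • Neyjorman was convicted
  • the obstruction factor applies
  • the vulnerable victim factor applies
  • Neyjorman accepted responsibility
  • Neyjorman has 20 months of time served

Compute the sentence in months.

Obstruction enhancement: +48 months
Vulnerable victim enhancement: +30 months
Adjusted term: 28 months + 48 months + 30 months = 106 months
Acceptance of responsibility reduction: 30% of 106 months = 31 months (rounded down)
After reduction: 106 − 31 = 75 months
Less time served: 75 months − 20 months = 55 months
Cap at 101 months: 55 months is within the cap, no reduction.

55 months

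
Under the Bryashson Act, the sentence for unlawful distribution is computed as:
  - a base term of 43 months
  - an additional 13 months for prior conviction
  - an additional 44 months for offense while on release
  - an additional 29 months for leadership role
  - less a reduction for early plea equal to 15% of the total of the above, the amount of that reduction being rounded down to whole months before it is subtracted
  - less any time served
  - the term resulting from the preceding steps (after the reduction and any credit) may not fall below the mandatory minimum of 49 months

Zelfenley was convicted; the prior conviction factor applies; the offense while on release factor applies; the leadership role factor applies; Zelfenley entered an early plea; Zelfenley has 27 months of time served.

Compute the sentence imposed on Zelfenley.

Sentence: 83 months

Prior conviction enhancement: +13 months
Offense while on release enhancement: +44 months
Leadership role enhancement: +29 months
Adjusted term: 43 months + 13 months + 44 months + 29 months = 129 months
Early plea reduction: 15% of 129 months = 19 months (rounded down)
After reduction: 129 − 19 = 110 months
Less time served: 110 months − 27 months = 83 months
Minimum 49 months: 83 months meets the minimum, no increase.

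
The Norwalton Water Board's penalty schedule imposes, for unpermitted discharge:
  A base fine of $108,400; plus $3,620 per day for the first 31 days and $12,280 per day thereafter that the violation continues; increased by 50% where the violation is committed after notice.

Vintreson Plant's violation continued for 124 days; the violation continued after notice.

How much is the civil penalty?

$2,043,990

First 31 days: 31 × $3,620 = $112,220
Remaining days: (124 − 31) × $12,280 = $1,142,040
Per-day component: $112,220 + $1,142,040 = $1,254,260
Base plus per-day: $108,400 + $1,254,260 = $1,362,660
Enhancement: 50% of $1,362,660 = $681,330
Enhanced fine: $1,362,660 + $681,330 = $2,043,990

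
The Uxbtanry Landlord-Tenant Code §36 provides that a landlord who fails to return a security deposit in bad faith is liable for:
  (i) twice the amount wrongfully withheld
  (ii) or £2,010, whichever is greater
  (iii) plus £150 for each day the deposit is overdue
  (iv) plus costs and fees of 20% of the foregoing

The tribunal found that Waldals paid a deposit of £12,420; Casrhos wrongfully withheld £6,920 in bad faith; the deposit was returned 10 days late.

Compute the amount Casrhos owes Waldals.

£18,408

Doubled: 2 × £6,920 = £13,840
Minimum £2,010: £13,840 meets the minimum, no increase.
Late-return penalty: 10 × £150 = £1,500
Damages plus late penalty: £13,840 + £1,500 = £15,340
Costs and fees: 20% of £15,340 = £3,068
Total recovery: £15,340 + £3,068 = £18,408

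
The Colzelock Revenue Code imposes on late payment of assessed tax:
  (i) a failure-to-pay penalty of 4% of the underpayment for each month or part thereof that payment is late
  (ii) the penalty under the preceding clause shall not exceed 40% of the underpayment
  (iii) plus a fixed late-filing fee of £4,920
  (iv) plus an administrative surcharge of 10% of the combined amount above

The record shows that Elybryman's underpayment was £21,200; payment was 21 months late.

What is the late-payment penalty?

£14,740

Accrued rate: 4% × 21 = 84%, capped at 40% → 40%
Failure-to-pay penalty: 40% of £21,200 = £8,480
Penalty before surcharge: £8,480 + £4,920 = £13,400
Administrative surcharge: 10% of £13,400 = £1,340
Total penalty: £13,400 + £1,340 = £14,740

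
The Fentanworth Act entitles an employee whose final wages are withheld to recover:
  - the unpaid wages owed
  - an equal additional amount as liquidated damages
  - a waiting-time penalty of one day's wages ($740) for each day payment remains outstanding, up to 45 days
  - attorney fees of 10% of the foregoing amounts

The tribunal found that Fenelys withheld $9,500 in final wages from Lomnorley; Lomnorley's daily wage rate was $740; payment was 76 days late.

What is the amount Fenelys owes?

$57,530

Liquidated damages (equal amount): $9,500
Penalty days: min(76, 45) = 45
Waiting-time penalty: 45 × $740 = $33,300
Subtotal: $9,500 + $9,500 + $33,300 = $52,300
Attorney fees: 10% of $52,300 = $5,230
Total award: $52,300 + $5,230 = $57,530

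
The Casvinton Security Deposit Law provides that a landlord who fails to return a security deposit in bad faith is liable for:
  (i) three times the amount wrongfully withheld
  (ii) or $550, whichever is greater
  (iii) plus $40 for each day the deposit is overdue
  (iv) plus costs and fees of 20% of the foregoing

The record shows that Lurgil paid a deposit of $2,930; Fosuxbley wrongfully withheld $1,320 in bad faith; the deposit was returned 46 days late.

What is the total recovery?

$6,960

Trebled: 3 × $1,320 = $3,960
Minimum $550: $3,960 meets the minimum, no increase.
Late-return penalty: 46 × $40 = $1,840
Damages plus late penalty: $3,960 + $1,840 = $5,800
Costs and fees: 20% of $5,800 = $1,160
Total recovery: $5,800 + $1,160 = $6,960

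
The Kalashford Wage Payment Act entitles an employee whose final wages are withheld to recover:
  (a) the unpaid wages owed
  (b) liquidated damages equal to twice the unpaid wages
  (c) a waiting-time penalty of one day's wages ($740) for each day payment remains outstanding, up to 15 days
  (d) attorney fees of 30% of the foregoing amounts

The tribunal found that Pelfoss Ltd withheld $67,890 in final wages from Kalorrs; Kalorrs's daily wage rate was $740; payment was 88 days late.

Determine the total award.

$279,201

Doubled: 2 × $67,890 = $135,780
Penalty days: min(88, 15) = 15
Waiting-time penalty: 15 × $740 = $11,100
Subtotal: $67,890 + $135,780 + $11,100 = $214,770
Attorney fees: 30% of $214,770 = $64,431
Total award: $214,770 + $64,431 = $279,201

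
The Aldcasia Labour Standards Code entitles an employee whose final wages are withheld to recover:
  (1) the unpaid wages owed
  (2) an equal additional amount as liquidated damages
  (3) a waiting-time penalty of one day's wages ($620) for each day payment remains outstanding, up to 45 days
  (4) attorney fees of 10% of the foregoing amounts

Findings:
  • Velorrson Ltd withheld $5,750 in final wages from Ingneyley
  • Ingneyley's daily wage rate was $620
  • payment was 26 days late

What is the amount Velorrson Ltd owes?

Liquidated damages (equal amount): $5,750
Penalty days: min(26, 45) = 26
Waiting-time penalty: 26 × $620 = $16,120
Subtotal: $5,750 + $5,750 + $16,120 = $27,620
Attorney fees: 10% of $27,620 = $2,762
Total award: $27,620 + $2,762 = $30,382

Total award: $30,382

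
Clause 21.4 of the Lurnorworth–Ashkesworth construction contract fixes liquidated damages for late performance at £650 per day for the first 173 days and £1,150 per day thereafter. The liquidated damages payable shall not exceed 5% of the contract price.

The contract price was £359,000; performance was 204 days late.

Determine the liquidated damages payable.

£17,950

First 173 days: 173 × £650 = £112,450
Remaining days: (204 − 173) × £1,150 = £35,650
Accrued per-day damages: £112,450 + £35,650 = £148,100
Cap: 5% of £359,000 = £17,950
Cap at £17,950: £148,100 exceeds the cap → £17,950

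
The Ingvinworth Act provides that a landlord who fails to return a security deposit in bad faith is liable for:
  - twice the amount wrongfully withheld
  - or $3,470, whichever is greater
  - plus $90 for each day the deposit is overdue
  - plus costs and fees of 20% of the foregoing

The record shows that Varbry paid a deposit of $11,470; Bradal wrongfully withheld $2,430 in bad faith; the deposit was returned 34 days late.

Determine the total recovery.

Doubled: 2 × $2,430 = $4,860
Minimum $3,470: $4,860 meets the minimum, no increase.
Late-return penalty: 34 × $90 = $3,060
Damages plus late penalty: $4,860 + $3,060 = $7,920
Costs and fees: 20% of $7,920 = $1,584
Total recovery: $7,920 + $1,584 = $9,504

$9,504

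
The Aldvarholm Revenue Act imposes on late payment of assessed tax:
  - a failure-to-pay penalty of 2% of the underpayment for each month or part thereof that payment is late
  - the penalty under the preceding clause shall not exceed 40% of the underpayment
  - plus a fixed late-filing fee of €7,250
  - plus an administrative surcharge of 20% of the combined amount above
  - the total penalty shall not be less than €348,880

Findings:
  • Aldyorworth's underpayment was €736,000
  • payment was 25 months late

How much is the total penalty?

Accrued rate: 2% × 25 = 50%, capped at 40% → 40%
Failure-to-pay penalty: 40% of €736,000 = €294,400
Penalty before surcharge: €294,400 + €7,250 = €301,650
Administrative surcharge: 20% of €301,650 = €60,330
Total penalty: €301,650 + €60,330 = €361,980
Minimum €348,880: €361,980 meets the minimum, no increase.

Penalty: €361,980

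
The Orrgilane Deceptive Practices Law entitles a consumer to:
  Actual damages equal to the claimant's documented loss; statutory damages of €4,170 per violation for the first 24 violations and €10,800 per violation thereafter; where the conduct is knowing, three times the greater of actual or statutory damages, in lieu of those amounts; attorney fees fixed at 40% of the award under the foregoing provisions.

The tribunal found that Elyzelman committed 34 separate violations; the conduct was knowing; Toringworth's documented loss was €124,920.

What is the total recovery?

€873,936

First 24 violations: 24 × €4,170 = €100,080
Remaining violations: (34 − 24) × €10,800 = €108,000
Statutory damages: €100,080 + €108,000 = €208,080
Greater of actual damages (€124,920) or statutory damages (€208,080): €208,080
Trebled: 3 × €208,080 = €624,240
Attorney fees: 40% of €624,240 = €249,696
Total recovery: €624,240 + €249,696 = €873,936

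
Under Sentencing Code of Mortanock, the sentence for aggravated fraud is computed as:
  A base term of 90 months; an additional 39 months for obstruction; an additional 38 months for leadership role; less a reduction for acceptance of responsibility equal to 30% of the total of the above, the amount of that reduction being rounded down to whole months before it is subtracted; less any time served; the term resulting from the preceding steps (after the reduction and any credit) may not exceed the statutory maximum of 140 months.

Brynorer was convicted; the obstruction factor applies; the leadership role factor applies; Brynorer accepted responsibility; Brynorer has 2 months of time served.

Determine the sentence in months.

115 months

Obstruction enhancement: +39 months
Leadership role enhancement: +38 months
Adjusted term: 90 months + 39 months + 38 months = 167 months
Acceptance of responsibility reduction: 30% of 167 months = 50 months (rounded down)
After reduction: 167 − 50 = 117 months
Less time served: 117 months − 2 months = 115 months
Cap at 140 months: 115 months is within the cap, no reduction.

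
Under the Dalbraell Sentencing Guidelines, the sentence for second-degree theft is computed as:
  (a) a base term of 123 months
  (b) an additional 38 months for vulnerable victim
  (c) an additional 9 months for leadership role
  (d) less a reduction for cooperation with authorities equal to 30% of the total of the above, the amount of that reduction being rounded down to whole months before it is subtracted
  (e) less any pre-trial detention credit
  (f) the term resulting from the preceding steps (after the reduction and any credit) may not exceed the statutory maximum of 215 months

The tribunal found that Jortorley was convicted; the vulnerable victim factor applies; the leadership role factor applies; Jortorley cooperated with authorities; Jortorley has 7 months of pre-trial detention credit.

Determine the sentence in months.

Vulnerable victim enhancement: +38 months
Leadership role enhancement: +9 months
Adjusted term: 123 months + 38 months + 9 months = 170 months
Cooperation with authorities reduction: 30% of 170 months = 51 months (rounded down)
After reduction: 170 − 51 = 119 months
Less pre-trial detention credit: 119 months − 7 months = 112 months
Cap at 215 months: 112 months is within the cap, no reduction.

112 months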